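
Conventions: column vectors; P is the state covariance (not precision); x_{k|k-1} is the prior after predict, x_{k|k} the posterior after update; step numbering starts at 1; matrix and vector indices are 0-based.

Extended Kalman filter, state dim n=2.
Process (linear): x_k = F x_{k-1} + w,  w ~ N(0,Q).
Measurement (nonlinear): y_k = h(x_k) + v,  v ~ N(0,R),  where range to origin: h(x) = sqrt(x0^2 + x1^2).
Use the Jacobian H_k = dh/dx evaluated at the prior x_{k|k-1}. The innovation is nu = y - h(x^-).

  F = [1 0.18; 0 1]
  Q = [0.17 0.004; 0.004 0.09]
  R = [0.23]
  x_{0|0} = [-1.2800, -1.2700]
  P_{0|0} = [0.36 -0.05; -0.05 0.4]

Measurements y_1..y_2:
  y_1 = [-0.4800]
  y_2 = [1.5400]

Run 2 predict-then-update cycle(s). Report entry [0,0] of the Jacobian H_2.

step 1: x^-=[-1.5086, -1.2700]  P^-=[0.5250 0.0260; 0.0260 0.4900]  H_jac=[-0.7650 -0.6440]  S=[0.7661]  K=[-0.5461; -0.4379]  nu=[-2.4520]  x^+=[-0.1696, -0.1963]  P^+=[0.2965 -0.1572; -0.1572 0.3431]
step 2: x^-=[-0.2049, -0.1963]  P^-=[0.4210 -0.0914; -0.0914 0.4331]  H_jac=[-0.7222 -0.6917]  S=[0.5655]  K=[-0.4259; -0.4130]  nu=[1.2562]  x^+=[-0.7399, -0.7152]  P^+=[0.3185 -0.1909; -0.1909 0.3366]

H_jac[0,0] = -0.7222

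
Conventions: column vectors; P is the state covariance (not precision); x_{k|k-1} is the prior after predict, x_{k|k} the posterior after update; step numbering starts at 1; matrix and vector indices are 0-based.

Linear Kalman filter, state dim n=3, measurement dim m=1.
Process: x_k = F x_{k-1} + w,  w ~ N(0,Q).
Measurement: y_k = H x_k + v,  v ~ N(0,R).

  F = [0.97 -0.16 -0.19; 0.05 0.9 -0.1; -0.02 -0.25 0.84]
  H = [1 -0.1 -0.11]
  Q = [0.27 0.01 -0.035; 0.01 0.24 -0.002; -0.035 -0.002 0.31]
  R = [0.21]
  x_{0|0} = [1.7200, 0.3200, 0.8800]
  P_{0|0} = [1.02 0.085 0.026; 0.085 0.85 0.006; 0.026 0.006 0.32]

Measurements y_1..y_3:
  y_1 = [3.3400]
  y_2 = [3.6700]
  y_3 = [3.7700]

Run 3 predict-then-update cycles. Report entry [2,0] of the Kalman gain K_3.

K[2,0] = -0.2282

step 1: x^-=[1.4500, 0.2860, 0.6248]  P^-=[1.2274 0.0130 -0.0714; 0.0130 0.9406 -0.2179; -0.0714 -0.2179 0.5868]  S=[1.4623]  K=[0.8439; -0.0391; -0.0781]  nu=[1.9873]  x^+=[3.1271, 0.2084, 0.4696]  P^+=[0.1861 0.0612 0.0249; 0.0612 0.9383 -0.2224; 0.0249 -0.2224 0.5779]
step 2: x^-=[2.9107, 0.2969, 0.2798]  P^-=[0.4483 -0.0204 -0.0682; -0.0204 1.0516 -0.4363; -0.0682 -0.4363 0.8696]  S=[0.6888]  K=[0.6647; -0.1126; -0.1746]  nu=[0.8198]  x^+=[3.4556, 0.2046, 0.1367]  P^+=[0.1440 0.0312 0.0117; 0.0312 1.0428 -0.4498; 0.0117 -0.4498 0.8486]
step 3: x^-=[3.2932, 0.3433, -0.0054]  P^-=[0.4215 -0.0216 -0.0903; -0.0216 1.1772 -0.6598; -0.0903 -0.6598 1.1629]  S=[0.6670]  K=[0.6500; -0.1001; -0.2282]  nu=[0.5105]  x^+=[3.6251, 0.2922, -0.1220]  P^+=[0.1396 0.0218 0.0087; 0.0218 1.1705 -0.6751; 0.0087 -0.6751 1.1281]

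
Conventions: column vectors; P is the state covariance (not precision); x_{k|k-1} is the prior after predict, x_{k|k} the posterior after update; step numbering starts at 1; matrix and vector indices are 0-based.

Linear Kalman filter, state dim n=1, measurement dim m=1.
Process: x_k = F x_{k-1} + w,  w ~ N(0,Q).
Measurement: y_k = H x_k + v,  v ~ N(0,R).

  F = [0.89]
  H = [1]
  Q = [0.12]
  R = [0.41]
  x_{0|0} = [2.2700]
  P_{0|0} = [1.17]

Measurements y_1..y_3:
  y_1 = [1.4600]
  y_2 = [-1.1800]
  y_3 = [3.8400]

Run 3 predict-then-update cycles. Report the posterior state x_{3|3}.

step 1: x^-=[2.0203]  P^-=[1.0468]  S=[1.4568]  K=[0.7186]  nu=[-0.5603]  x^+=[1.6177]  P^+=[0.2946]
step 2: x^-=[1.4397]  P^-=[0.3534]  S=[0.7634]  K=[0.4629]  nu=[-2.6197]  x^+=[0.2271]  P^+=[0.1898]
step 3: x^-=[0.2021]  P^-=[0.2703]  S=[0.6803]  K=[0.3974]  nu=[3.6379]  x^+=[1.6476]  P^+=[0.1629]

x_post = [1.6476]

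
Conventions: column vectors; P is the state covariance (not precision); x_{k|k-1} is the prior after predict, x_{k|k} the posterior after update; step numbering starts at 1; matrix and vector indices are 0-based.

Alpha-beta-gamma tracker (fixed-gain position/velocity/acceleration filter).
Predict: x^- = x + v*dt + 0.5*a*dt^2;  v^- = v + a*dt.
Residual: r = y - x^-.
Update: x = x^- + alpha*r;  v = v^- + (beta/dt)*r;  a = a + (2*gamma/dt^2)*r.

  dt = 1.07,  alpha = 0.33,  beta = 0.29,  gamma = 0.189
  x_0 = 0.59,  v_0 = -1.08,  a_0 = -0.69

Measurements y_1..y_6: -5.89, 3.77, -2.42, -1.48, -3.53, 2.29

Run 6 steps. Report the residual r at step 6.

step 1: x_pred=-0.9606  r=-4.9294  x^+=-2.5873  v^+=-3.1543  a^+=-2.3175
step 2: x_pred=-7.2891  r=11.0591  x^+=-3.6396  v^+=-2.6367  a^+=1.3338
step 3: x_pred=-5.6973  r=3.2773  x^+=-4.6158  v^+=-0.3213  a^+=2.4158
step 4: x_pred=-3.5767  r=2.0967  x^+=-2.8848  v^+=2.8318  a^+=3.1081
step 5: x_pred=1.9245  r=-5.4545  x^+=0.1245  v^+=4.6792  a^+=1.3072
step 6: x_pred=5.8795  r=-3.5895  x^+=4.6950  v^+=5.1050  a^+=0.1221

resid = -3.5895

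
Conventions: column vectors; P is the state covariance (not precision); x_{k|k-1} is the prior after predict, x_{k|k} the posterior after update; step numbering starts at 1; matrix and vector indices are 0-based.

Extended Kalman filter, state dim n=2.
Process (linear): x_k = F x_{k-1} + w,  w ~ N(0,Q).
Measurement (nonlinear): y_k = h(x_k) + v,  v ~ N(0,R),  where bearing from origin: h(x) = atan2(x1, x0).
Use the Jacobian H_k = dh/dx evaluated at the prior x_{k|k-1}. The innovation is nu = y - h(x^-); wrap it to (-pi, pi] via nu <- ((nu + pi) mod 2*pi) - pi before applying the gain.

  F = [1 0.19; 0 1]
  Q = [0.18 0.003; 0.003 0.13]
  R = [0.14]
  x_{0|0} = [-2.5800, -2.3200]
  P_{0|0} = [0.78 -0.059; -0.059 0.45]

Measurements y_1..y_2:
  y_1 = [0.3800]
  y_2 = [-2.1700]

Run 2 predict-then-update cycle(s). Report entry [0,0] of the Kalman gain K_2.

K[0,0] = 1.1470

step 1: x^-=[-3.0208, -2.3200]  P^-=[0.9538 0.0295; 0.0295 0.5800]  H_jac=[0.1599 -0.2082]  S=[0.1876]  K=[0.7804; -0.6187]  nu=[2.8667]  x^+=[-0.7836, -4.0936]  P^+=[0.8396 0.1201; 0.1201 0.5082]
step 2: x^-=[-1.5613, -4.0936]  P^-=[1.0836 0.2196; 0.2196 0.6382]  H_jac=[0.2133 -0.0813]  S=[0.1859]  K=[1.1470; -0.0273]  nu=[-0.2348]  x^+=[-1.8307, -4.0872]  P^+=[0.8390 0.2254; 0.2254 0.6381]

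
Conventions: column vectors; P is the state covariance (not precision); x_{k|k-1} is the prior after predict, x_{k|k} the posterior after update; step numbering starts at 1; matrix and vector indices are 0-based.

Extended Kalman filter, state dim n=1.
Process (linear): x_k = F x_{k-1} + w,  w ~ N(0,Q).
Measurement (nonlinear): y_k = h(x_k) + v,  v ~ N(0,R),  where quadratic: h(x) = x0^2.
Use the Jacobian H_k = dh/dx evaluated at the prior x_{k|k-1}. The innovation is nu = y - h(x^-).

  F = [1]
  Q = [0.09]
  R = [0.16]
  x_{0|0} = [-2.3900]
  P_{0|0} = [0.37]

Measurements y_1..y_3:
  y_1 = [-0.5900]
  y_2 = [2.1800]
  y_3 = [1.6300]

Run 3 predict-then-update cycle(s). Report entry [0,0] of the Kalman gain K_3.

K[0,0] = -0.2991

step 1: x^-=[-2.3900]  P^-=[0.4600]  H_jac=[-4.7800]  S=[10.6703]  K=[-0.2061]  nu=[-6.3021]  x^+=[-1.0913]  P^+=[0.0069]
step 2: x^-=[-1.0913]  P^-=[0.0969]  H_jac=[-2.1827]  S=[0.6216]  K=[-0.3402]  nu=[0.9890]  x^+=[-1.4278]  P^+=[0.0249]
step 3: x^-=[-1.4278]  P^-=[0.1149]  H_jac=[-2.8556]  S=[1.0973]  K=[-0.2991]  nu=[-0.4087]  x^+=[-1.3056]  P^+=[0.0168]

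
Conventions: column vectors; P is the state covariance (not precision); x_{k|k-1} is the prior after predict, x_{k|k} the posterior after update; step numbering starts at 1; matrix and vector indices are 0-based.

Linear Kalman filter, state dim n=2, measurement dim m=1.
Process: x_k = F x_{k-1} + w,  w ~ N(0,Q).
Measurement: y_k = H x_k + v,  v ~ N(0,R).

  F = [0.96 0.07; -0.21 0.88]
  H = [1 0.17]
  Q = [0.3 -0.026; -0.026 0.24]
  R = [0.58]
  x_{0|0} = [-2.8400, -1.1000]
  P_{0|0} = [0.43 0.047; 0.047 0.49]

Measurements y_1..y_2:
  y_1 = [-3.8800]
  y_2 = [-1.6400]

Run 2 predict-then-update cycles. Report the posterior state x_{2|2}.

x_post = [-2.4774, 0.3495]

step 1: x^-=[-2.8034, -0.3716]  P^-=[0.7050 -0.0435; -0.0435 0.6210]  S=[1.2882]  K=[0.5416; 0.0482]  nu=[-1.0134]  x^+=[-3.3522, -0.4204]  P^+=[0.3272 -0.0771; -0.0771 0.6181]
step 2: x^-=[-3.2476, 0.3340]  P^-=[0.5942 -0.1179; -0.1179 0.7616]  S=[1.1561]  K=[0.4966; 0.0100]  nu=[1.5508]  x^+=[-2.4774, 0.3495]  P^+=[0.3091 -0.1236; -0.1236 0.7614]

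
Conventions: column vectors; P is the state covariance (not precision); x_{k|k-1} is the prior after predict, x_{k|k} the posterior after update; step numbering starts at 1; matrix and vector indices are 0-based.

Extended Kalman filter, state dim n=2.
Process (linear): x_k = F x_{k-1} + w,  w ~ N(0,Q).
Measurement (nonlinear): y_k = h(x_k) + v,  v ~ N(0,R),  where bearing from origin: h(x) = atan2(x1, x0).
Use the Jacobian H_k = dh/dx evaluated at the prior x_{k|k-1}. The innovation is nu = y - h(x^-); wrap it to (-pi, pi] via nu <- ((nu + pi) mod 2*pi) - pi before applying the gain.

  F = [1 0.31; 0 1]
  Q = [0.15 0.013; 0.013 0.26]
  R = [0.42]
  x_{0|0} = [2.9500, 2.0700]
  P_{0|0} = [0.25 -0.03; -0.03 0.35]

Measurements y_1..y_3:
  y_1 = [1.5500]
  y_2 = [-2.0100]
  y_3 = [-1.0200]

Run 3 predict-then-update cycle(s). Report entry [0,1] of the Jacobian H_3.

step 1: x^-=[3.5917, 2.0700]  P^-=[0.4150 0.0915; 0.0915 0.6100]  H_jac=[-0.1205 0.2090]  S=[0.4481]  K=[-0.0689; 0.2599]  nu=[1.0272]  x^+=[3.5209, 2.3370]  P^+=[0.4129 0.0995; 0.0995 0.5797]
step 2: x^-=[4.2454, 2.3370]  P^-=[0.6803 0.2922; 0.2922 0.8397]  H_jac=[-0.0995 0.1808]  S=[0.4437]  K=[-0.0335; 0.2766]  nu=[-2.5132]  x^+=[4.3296, 1.6418]  P^+=[0.6798 0.2964; 0.2964 0.8058]
step 3: x^-=[4.8386, 1.6418]  P^-=[1.0910 0.5591; 0.5591 1.0658]  H_jac=[-0.0629 0.1853]  S=[0.4479]  K=[0.0782; 0.3625]  nu=[-1.3471]  x^+=[4.7333, 1.1535]  P^+=[1.0883 0.5465; 0.5465 1.0069]

H_jac[0,1] = 0.1853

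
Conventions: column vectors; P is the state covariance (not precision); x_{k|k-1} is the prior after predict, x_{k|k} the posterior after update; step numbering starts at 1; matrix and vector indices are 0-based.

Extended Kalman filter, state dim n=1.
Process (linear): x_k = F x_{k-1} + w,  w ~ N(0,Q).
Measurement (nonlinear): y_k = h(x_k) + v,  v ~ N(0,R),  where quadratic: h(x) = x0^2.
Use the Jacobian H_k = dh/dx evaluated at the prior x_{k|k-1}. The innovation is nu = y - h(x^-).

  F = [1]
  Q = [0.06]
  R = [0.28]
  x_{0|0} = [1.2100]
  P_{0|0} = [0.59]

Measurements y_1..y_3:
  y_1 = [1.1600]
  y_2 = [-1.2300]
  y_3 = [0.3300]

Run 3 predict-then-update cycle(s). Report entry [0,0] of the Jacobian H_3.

H_jac[0,0] = 0.7644

step 1: x^-=[1.2100]  P^-=[0.6500]  H_jac=[2.4200]  S=[4.0867]  K=[0.3849]  nu=[-0.3041]  x^+=[1.0929]  P^+=[0.0445]
step 2: x^-=[1.0929]  P^-=[0.1045]  H_jac=[2.1859]  S=[0.7795]  K=[0.2931]  nu=[-2.4245]  x^+=[0.3822]  P^+=[0.0376]
step 3: x^-=[0.3822]  P^-=[0.0976]  H_jac=[0.7644]  S=[0.3370]  K=[0.2213]  nu=[0.1839]  x^+=[0.4229]  P^+=[0.0811]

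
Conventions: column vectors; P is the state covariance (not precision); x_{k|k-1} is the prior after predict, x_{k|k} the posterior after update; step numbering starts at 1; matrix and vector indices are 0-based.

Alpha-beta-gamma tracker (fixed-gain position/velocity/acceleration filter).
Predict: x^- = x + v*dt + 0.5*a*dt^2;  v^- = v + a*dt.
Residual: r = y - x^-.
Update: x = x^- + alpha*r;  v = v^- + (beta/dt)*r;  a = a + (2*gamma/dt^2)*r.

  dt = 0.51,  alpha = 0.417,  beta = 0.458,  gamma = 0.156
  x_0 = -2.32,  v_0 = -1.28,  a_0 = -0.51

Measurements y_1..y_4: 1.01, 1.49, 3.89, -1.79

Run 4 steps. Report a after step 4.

step 1: x_pred=-3.0391  r=4.0491  x^+=-1.3506  v^+=2.0962  a^+=4.3471
step 2: x_pred=0.2837  r=1.2063  x^+=0.7868  v^+=5.3964  a^+=5.7940
step 3: x_pred=4.2925  r=-0.4025  x^+=4.1246  v^+=7.9900  a^+=5.3113
step 4: x_pred=8.8903  r=-10.6803  x^+=4.4366  v^+=1.1074  a^+=-7.5001

a_post = -7.5001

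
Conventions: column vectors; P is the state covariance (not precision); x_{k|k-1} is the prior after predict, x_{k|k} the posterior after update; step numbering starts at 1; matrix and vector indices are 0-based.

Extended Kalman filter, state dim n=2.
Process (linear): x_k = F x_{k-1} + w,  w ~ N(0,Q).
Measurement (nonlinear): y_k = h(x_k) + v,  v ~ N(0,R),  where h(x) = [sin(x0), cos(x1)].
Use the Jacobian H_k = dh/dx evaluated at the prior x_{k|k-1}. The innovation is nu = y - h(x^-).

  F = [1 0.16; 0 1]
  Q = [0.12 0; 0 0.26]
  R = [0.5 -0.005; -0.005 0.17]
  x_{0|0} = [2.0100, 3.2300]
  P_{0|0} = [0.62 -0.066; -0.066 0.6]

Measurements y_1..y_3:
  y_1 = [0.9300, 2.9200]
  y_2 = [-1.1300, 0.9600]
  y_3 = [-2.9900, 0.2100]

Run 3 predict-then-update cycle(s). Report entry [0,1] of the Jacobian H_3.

step 1: x^-=[2.5268, 3.2300]  P^-=[0.7342 0.0300; 0.0300 0.8600]  H_jac=[-0.8169 0.0000; 0.0000 0.0883]  S=[0.9900 -0.0072; -0.0072 0.1767]  K=[-0.6059 -0.0096; -0.0217 0.4288]  nu=[0.3532, 3.9161]  x^+=[2.2753, 4.9017]  P^+=[0.3708 0.0159; 0.0159 0.8269]
step 2: x^-=[3.0595, 4.9017]  P^-=[0.5171 0.1482; 0.1482 1.0869]  H_jac=[-0.9966 0.0000; 0.0000 0.9821]  S=[1.0136 -0.1500; -0.1500 1.2184]  K=[-0.4998 0.0579; -0.0163 0.8741]  nu=[-1.2120, 0.7718]  x^+=[3.7100, 5.5961]  P^+=[0.2511 0.0126; 0.0126 0.1514]
step 3: x^-=[4.6054, 5.5961]  P^-=[0.3790 0.0368; 0.0368 0.4114]  H_jac=[-0.1068 0.0000; 0.0000 0.6343]  S=[0.5043 -0.0075; -0.0075 0.3355]  K=[-0.0792 0.0678; 0.0038 0.7778]  nu=[-1.9957, -0.5631]  x^+=[4.7254, 5.1506]  P^+=[0.3742 0.0188; 0.0188 0.2084]

H_jac[0,1] = 0.0000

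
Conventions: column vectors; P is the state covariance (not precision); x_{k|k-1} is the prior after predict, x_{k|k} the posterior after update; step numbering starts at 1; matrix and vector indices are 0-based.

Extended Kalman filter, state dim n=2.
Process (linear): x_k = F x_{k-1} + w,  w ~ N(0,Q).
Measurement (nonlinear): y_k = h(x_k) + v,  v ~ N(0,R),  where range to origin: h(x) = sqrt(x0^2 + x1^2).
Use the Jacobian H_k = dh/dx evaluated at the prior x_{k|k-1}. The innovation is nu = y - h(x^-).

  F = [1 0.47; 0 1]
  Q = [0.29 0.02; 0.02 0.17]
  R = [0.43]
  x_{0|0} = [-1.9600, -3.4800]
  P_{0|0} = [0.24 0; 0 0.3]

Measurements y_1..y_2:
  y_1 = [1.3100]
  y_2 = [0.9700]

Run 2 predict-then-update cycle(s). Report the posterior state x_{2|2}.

step 1: x^-=[-3.5956, -3.4800]  P^-=[0.5963 0.1610; 0.1610 0.4700]  H_jac=[-0.7186 -0.6955]  S=[1.1261]  K=[-0.4799; -0.3930]  nu=[-3.6939]  x^+=[-1.8229, -2.0283]  P^+=[0.3369 -0.0514; -0.0514 0.2961]
step 2: x^-=[-2.7762, -2.0283]  P^-=[0.6440 0.1078; 0.1078 0.4661]  H_jac=[-0.8075 -0.5899]  S=[1.1148]  K=[-0.5235; -0.3247]  nu=[-2.4682]  x^+=[-1.4841, -1.2269]  P^+=[0.3385 -0.0817; -0.0817 0.3485]

x_post = [-1.4841, -1.2269]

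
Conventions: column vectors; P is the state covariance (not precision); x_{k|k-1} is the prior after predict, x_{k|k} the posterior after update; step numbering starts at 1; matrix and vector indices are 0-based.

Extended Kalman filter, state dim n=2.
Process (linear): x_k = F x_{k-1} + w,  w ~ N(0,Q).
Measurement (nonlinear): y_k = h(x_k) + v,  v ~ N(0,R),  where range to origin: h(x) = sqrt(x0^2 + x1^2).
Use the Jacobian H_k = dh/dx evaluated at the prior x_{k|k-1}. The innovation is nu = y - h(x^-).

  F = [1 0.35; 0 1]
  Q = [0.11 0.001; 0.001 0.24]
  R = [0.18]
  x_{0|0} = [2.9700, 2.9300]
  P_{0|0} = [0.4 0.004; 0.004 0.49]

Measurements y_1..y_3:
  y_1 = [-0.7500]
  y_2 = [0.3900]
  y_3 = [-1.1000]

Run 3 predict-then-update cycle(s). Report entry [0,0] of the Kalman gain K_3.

K[0,0] = 0.5179

step 1: x^-=[3.9955, 2.9300]  P^-=[0.5728 0.1765; 0.1765 0.7300]  H_jac=[0.8064 0.5914]  S=[0.9761]  K=[0.5802; 0.5881]  nu=[-5.7047]  x^+=[0.6859, -0.4247]  P^+=[0.2443 -0.1565; -0.1565 0.3924]
step 2: x^-=[0.5372, -0.4247]  P^-=[0.2928 -0.0182; -0.0182 0.6324]  H_jac=[0.7845 -0.6202]  S=[0.6211]  K=[0.3880; -0.6544]  nu=[-0.2948]  x^+=[0.4229, -0.2318]  P^+=[0.1993 0.1395; 0.1395 0.3664]
step 3: x^-=[0.3417, -0.2318]  P^-=[0.4519 0.2688; 0.2688 0.6064]  H_jac=[0.8276 -0.5613]  S=[0.4309]  K=[0.5179; -0.2737]  nu=[-1.5129]  x^+=[-0.4418, 0.1823]  P^+=[0.3363 0.3298; 0.3298 0.5742]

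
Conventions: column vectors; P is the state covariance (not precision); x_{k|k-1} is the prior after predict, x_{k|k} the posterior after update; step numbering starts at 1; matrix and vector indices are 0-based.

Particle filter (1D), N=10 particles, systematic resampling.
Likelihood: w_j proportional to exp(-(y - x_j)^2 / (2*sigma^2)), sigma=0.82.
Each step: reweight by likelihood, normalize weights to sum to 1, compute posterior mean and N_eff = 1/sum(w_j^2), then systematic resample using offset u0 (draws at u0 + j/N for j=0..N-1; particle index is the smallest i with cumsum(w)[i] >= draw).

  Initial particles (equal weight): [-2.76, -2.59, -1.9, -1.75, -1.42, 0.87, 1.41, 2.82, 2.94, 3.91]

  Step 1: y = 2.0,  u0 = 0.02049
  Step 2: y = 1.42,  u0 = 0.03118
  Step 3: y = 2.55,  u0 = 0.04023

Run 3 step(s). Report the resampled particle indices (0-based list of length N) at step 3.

resampled_idx = [1, 3, 4, 5, 6, 7, 8, 8, 9, 9]

step 1: w=[0.0000, 0.0000, 0.0000, 0.0000, 0.0001, 0.1646, 0.3284, 0.2581, 0.2206, 0.0282]  mean=2.0927  Neff=3.9839  idx=[5, 5, 6, 6, 6, 7, 7, 7, 8, 8]
step 2: w=[0.1412, 0.1412, 0.1768, 0.1768, 0.1768, 0.0412, 0.0412, 0.0412, 0.0317, 0.0317]  mean=1.5287  Neff=7.1014  idx=[0, 0, 1, 2, 2, 3, 3, 4, 5, 7]
step 3: w=[0.0294, 0.0294, 0.0294, 0.0914, 0.0914, 0.0914, 0.0914, 0.0914, 0.2275, 0.2275]  mean=2.0037  Neff=6.7660  idx=[1, 3, 4, 5, 6, 7, 8, 8, 9, 9]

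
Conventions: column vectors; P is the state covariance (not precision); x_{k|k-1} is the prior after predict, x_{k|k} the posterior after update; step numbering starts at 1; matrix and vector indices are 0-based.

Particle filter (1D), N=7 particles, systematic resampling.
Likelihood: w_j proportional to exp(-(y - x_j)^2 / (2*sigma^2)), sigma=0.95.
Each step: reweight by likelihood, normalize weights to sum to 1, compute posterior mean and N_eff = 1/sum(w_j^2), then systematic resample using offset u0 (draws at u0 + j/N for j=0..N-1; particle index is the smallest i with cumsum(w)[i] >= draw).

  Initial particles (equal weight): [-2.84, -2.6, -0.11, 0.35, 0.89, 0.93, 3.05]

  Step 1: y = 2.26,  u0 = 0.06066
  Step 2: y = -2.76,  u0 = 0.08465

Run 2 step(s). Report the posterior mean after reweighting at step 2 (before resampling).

step 1: w=[0.0000, 0.0000, 0.0276, 0.0821, 0.2191, 0.2326, 0.4386]  mean=1.7747  Neff=3.3116  idx=[3, 4, 5, 5, 6, 6, 6]
step 2: w=[0.7368, 0.0975, 0.0829, 0.0829, 0.0000, 0.0000, 0.0000]  mean=0.4988  Neff=1.7666  idx=[0, 0, 0, 0, 0, 1, 3]

post_mean = 0.4988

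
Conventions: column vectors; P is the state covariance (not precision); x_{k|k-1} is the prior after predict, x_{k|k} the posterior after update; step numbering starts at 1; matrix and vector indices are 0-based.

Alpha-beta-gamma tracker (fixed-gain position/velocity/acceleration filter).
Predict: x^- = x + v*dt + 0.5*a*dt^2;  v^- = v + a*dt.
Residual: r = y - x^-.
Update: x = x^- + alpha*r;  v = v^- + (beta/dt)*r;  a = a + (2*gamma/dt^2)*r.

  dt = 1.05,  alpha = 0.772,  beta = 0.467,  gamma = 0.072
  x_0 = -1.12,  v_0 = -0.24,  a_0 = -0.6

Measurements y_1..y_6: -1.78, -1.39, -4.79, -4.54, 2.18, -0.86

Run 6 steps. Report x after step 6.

step 1: x_pred=-1.7028  r=-0.0772  x^+=-1.7624  v^+=-0.9044  a^+=-0.6101
step 2: x_pred=-3.0483  r=1.6583  x^+=-1.7681  v^+=-0.8074  a^+=-0.3935
step 3: x_pred=-2.8328  r=-1.9572  x^+=-4.3438  v^+=-2.0911  a^+=-0.6491
step 4: x_pred=-6.8972  r=2.3572  x^+=-5.0774  v^+=-1.7243  a^+=-0.3413
step 5: x_pred=-7.0760  r=9.2560  x^+=0.0696  v^+=2.0342  a^+=0.8677
step 6: x_pred=2.6838  r=-3.5438  x^+=-0.0520  v^+=1.3691  a^+=0.4048

x_post = -0.0520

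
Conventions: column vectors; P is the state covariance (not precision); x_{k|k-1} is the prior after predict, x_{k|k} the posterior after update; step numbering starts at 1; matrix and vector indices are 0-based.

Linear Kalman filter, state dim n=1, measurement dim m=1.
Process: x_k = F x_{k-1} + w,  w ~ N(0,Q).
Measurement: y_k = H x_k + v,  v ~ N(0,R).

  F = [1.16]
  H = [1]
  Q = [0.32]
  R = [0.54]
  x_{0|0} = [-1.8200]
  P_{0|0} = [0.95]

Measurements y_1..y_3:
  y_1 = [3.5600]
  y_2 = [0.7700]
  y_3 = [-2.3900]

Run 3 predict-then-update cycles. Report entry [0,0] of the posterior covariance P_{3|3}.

step 1: x^-=[-2.1112]  P^-=[1.5983]  S=[2.1383]  K=[0.7475]  nu=[5.6712]  x^+=[2.1278]  P^+=[0.4036]
step 2: x^-=[2.4683]  P^-=[0.8631]  S=[1.4031]  K=[0.6151]  nu=[-1.6983]  x^+=[1.4236]  P^+=[0.3322]
step 3: x^-=[1.6514]  P^-=[0.7670]  S=[1.3070]  K=[0.5868]  nu=[-4.0414]  x^+=[-0.7202]  P^+=[0.3169]

P_post[0,0] = 0.3169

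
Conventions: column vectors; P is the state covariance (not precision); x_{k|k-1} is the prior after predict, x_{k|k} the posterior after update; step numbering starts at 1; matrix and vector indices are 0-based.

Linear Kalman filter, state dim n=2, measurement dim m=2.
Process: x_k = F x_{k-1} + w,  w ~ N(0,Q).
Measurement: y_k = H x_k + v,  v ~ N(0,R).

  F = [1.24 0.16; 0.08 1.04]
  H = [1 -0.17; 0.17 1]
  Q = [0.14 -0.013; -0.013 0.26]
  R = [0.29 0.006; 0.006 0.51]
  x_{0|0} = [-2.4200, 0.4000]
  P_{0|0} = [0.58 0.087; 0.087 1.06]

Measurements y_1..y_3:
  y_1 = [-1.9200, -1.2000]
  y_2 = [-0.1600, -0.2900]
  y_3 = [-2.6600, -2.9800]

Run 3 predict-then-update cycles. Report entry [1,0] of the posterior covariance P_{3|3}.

P_post[1,0] = 0.0309

step 1: x^-=[-2.9368, 0.2224]  P^-=[1.0935 0.3342; 0.3342 1.4247]  S=[1.3110 0.2743; 0.2743 2.0799]  K=[0.7594 0.1499; -0.0810 0.7230]  nu=[1.0546, -0.9231]  x^+=[-2.2744, -0.5305]  P^+=[0.2283 0.0422; 0.0422 0.3611]
step 2: x^-=[-2.9051, -0.7337]  P^-=[0.5170 0.1247; 0.1247 0.6590]  S=[0.7837 0.1030; 0.1030 1.2263]  K=[0.6167 0.1216; -0.0573 0.5595]  nu=[2.6204, 0.9375]  x^+=[-1.1751, -0.3594]  P^+=[0.1854 0.0342; 0.0342 0.2792]
step 3: x^-=[-1.5146, -0.4678]  P^-=[0.4458 0.0964; 0.0964 0.5688]  S=[0.7194 0.0787; 0.0787 1.1245]  K=[0.5846 0.1122; -0.0578 0.5245]  nu=[-1.2249, -2.2548]  x^+=[-2.4836, -1.5795]  P^+=[0.1755 0.0309; 0.0309 0.2619]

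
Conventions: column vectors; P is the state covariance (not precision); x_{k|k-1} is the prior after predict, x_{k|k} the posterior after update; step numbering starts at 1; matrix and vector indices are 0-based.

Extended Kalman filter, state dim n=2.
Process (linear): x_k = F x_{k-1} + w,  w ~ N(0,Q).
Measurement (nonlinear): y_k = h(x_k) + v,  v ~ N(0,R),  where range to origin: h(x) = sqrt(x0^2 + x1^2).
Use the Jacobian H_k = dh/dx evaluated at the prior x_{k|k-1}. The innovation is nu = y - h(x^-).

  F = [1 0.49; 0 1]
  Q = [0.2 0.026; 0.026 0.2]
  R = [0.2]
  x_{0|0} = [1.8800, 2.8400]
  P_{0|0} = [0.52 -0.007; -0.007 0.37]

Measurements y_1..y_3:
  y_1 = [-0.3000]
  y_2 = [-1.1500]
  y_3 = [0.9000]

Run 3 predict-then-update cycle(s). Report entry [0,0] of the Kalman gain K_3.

step 1: x^-=[3.2716, 2.8400]  P^-=[0.8020 0.2003; 0.2003 0.5700]  H_jac=[0.7552 0.6555]  S=[1.1006]  K=[0.6696; 0.4769]  nu=[-4.6323]  x^+=[0.1700, 0.6307]  P^+=[0.3086 -0.1512; -0.1512 0.3196]
step 2: x^-=[0.4790, 0.6307]  P^-=[0.4372 0.0315; 0.0315 0.5196]  H_jac=[0.6048 0.7964]  S=[0.7198]  K=[0.4021; 0.6014]  nu=[-1.9420]  x^+=[-0.3020, -0.5372]  P^+=[0.3208 -0.1426; -0.1426 0.2593]
step 3: x^-=[-0.5652, -0.5372]  P^-=[0.4433 0.0105; 0.0105 0.4593]  H_jac=[-0.7248 -0.6889]  S=[0.6613]  K=[-0.4967; -0.4900]  nu=[0.1203]  x^+=[-0.6249, -0.5961]  P^+=[0.2801 -0.1505; -0.1505 0.3006]

K[0,0] = -0.4967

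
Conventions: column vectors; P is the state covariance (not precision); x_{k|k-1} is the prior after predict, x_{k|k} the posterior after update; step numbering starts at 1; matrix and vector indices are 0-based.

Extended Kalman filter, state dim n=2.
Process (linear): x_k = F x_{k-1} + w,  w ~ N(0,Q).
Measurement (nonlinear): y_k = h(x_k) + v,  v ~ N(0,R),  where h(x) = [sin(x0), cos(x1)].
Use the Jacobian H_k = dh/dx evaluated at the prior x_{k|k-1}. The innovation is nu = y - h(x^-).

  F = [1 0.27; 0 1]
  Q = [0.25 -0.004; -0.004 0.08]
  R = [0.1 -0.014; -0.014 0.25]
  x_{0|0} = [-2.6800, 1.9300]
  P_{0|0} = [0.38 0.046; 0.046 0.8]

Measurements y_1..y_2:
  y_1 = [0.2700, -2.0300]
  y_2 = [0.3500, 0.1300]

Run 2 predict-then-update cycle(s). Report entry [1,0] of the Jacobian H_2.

step 1: x^-=[-2.1589, 1.9300]  P^-=[0.7132 0.2580; 0.2580 0.8800]  H_jac=[-0.5548 0.0000; 0.0000 -0.9362]  S=[0.3195 0.1200; 0.1200 1.0213]  K=[-1.2026 -0.0952; -0.1517 -0.7889]  nu=[1.1020, -1.6785]  x^+=[-3.3243, 3.0869]  P^+=[0.2144 0.0074; 0.0074 0.2084]
step 2: x^-=[-2.4909, 3.0869]  P^-=[0.4836 0.0597; 0.0597 0.2884]  H_jac=[-0.7957 0.0000; 0.0000 -0.0547]  S=[0.4061 -0.0114; -0.0114 0.2509]  K=[-0.9489 -0.0561; -0.1189 -0.0682]  nu=[0.9557, 1.1285]  x^+=[-3.4612, 2.8963]  P^+=[0.1183 0.0137; 0.0137 0.2817]

H_jac[1,0] = 0.0000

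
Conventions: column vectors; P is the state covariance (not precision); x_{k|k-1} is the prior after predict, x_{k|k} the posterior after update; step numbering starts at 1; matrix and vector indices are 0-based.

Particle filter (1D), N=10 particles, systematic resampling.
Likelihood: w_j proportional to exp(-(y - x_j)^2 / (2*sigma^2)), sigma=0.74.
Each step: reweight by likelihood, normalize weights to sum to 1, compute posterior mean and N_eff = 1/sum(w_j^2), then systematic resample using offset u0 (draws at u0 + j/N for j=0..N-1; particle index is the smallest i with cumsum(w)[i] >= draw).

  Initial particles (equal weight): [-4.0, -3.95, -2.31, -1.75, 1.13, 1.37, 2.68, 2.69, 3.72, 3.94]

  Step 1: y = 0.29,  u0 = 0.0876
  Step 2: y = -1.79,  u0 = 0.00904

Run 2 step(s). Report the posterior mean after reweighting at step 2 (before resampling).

post_mean = 1.1659

step 1: w=[0.0000, 0.0000, 0.0023, 0.0247, 0.5802, 0.3810, 0.0060, 0.0057, 0.0000, 0.0000]  mean=1.1606  Neff=2.0726  idx=[4, 4, 4, 4, 4, 4, 5, 5, 5, 5]
step 2: w=[0.1417, 0.1417, 0.1417, 0.1417, 0.1417, 0.1417, 0.0374, 0.0374, 0.0374, 0.0374]  mean=1.1659  Neff=7.9285  idx=[0, 0, 1, 2, 2, 3, 4, 5, 5, 7]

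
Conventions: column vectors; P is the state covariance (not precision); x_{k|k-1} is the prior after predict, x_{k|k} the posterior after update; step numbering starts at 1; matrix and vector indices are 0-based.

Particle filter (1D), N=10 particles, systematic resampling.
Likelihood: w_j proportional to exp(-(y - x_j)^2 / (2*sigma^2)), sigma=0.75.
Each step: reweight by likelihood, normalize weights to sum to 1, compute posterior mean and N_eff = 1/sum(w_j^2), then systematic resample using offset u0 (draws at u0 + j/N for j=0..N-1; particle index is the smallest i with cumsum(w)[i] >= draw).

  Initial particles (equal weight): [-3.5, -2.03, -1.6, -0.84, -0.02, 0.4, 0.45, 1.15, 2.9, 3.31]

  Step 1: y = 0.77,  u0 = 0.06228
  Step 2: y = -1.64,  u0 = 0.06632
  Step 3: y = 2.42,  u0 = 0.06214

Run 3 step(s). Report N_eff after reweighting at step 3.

N_eff = 6.0213

step 1: w=[0.0000, 0.0003, 0.0020, 0.0295, 0.1698, 0.2619, 0.2701, 0.2602, 0.0052, 0.0010]  mean=0.5119  Neff=4.1847  idx=[4, 4, 5, 5, 5, 6, 6, 7, 7, 7]
step 2: w=[0.3105, 0.3105, 0.0792, 0.0792, 0.0792, 0.0659, 0.0659, 0.0032, 0.0032, 0.0032]  mean=0.1529  Neff=4.5370  idx=[0, 0, 0, 1, 1, 1, 2, 3, 5, 6]
step 3: w=[0.0343, 0.0343, 0.0343, 0.0343, 0.0343, 0.0343, 0.1811, 0.1811, 0.2162, 0.2162]  mean=0.3353  Neff=6.0213  idx=[1, 4, 6, 6, 7, 7, 8, 8, 9, 9]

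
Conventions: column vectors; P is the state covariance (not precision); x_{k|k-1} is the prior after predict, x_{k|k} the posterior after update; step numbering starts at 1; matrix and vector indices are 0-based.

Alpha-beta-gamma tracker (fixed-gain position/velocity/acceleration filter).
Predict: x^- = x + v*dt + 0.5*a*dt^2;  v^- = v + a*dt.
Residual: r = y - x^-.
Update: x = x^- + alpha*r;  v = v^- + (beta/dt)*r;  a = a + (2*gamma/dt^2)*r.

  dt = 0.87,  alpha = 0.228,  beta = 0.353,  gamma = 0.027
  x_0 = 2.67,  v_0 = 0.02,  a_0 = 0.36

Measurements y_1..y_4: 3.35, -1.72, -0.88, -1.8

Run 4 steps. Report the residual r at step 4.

resid = -0.6992

step 1: x_pred=2.8236  r=0.5264  x^+=2.9437  v^+=0.5468  a^+=0.3976
step 2: x_pred=3.5698  r=-5.2898  x^+=2.3637  v^+=-1.2537  a^+=0.0202
step 3: x_pred=1.2806  r=-2.1606  x^+=0.7880  v^+=-2.1128  a^+=-0.1340
step 4: x_pred=-1.1008  r=-0.6992  x^+=-1.2602  v^+=-2.5131  a^+=-0.1839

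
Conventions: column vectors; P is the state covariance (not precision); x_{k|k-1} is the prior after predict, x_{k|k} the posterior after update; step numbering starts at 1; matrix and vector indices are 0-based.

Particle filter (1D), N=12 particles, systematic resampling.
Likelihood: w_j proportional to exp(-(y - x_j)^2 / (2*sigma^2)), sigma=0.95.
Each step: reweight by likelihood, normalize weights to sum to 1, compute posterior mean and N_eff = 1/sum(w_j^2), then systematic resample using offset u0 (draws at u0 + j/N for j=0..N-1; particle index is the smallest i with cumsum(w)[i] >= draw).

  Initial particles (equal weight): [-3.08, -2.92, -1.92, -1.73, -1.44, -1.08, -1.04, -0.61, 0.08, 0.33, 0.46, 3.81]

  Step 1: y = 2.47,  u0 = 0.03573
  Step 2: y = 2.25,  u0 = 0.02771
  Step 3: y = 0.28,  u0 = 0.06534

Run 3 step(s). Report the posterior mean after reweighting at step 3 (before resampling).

step 1: w=[0.0000, 0.0000, 0.0000, 0.0001, 0.0003, 0.0015, 0.0018, 0.0086, 0.0698, 0.1307, 0.1762, 0.6110]  mean=2.4480  Neff=2.3456  idx=[8, 9, 9, 10, 10, 11, 11, 11, 11, 11, 11, 11]
step 2: w=[0.0296, 0.0521, 0.0521, 0.0681, 0.0681, 0.1043, 0.1043, 0.1043, 0.1043, 0.1043, 0.1043, 0.1043]  mean=2.8811  Neff=10.9029  idx=[0, 2, 3, 5, 5, 6, 7, 8, 9, 9, 10, 11]
step 3: w=[0.3295, 0.3365, 0.3309, 0.0003, 0.0003, 0.0003, 0.0003, 0.0003, 0.0003, 0.0003, 0.0003, 0.0003]  mean=0.3012  Neff=3.0181  idx=[0, 0, 0, 0, 1, 1, 1, 1, 2, 2, 2, 2]

post_mean = 0.3012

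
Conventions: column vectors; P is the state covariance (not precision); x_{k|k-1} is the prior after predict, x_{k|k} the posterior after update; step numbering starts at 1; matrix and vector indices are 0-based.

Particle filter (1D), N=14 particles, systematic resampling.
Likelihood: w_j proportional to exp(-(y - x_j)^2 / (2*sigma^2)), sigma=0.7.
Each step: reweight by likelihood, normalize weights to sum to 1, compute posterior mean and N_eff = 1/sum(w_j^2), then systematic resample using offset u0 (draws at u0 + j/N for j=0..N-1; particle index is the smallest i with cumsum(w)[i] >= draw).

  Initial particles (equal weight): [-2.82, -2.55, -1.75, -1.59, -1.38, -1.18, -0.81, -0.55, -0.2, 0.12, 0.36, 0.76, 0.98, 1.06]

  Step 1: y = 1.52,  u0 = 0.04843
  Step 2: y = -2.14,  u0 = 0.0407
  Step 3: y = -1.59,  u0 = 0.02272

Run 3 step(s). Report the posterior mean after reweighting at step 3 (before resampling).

step 1: w=[0.0000, 0.0000, 0.0000, 0.0000, 0.0001, 0.0002, 0.0015, 0.0049, 0.0191, 0.0529, 0.0990, 0.2168, 0.2903, 0.3150]  mean=0.8170  Neff=4.1063  idx=[9, 10, 11, 11, 11, 12, 12, 12, 12, 13, 13, 13, 13, 13]
step 2: w=[0.6770, 0.2110, 0.0233, 0.0233, 0.0233, 0.0060, 0.0060, 0.0060, 0.0060, 0.0036, 0.0036, 0.0036, 0.0036, 0.0036]  mean=0.2530  Neff=1.9813  idx=[0, 0, 0, 0, 0, 0, 0, 0, 0, 1, 1, 1, 2, 6]
step 3: w=[0.0969, 0.0969, 0.0969, 0.0969, 0.0969, 0.0969, 0.0969, 0.0969, 0.0969, 0.0395, 0.0395, 0.0395, 0.0068, 0.0023]  mean=0.1548  Neff=11.2007  idx=[0, 0, 1, 2, 3, 3, 4, 5, 6, 6, 7, 8, 9, 10]

post_mean = 0.1548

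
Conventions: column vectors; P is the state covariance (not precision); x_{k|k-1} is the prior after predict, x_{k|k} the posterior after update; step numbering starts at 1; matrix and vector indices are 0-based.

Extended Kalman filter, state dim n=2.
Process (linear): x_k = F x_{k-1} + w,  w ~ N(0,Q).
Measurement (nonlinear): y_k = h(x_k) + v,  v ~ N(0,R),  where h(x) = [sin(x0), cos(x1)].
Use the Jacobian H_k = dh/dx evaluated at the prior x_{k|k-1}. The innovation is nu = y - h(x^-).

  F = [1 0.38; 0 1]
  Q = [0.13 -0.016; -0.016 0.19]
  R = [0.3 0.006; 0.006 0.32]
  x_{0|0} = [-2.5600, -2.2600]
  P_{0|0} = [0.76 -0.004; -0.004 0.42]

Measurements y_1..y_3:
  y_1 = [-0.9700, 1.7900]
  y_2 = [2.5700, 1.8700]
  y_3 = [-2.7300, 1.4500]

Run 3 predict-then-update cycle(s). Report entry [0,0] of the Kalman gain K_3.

K[0,0] = -0.3280

step 1: x^-=[-3.4188, -2.2600]  P^-=[0.9476 0.1396; 0.1396 0.6100]  H_jac=[-0.9618 0.0000; 0.0000 0.7718]  S=[1.1766 -0.0976; -0.0976 0.6833]  K=[-0.7707 0.0476; -0.0576 0.6807]  nu=[-1.2437, 2.4259]  x^+=[-2.3450, -0.5370]  P^+=[0.2401 0.0137; 0.0137 0.2818]
step 2: x^-=[-2.5490, -0.5370]  P^-=[0.4212 0.1048; 0.1048 0.4718]  H_jac=[-0.8295 0.0000; 0.0000 0.5115]  S=[0.5898 -0.0385; -0.0385 0.4435]  K=[-0.5878 0.0699; -0.1125 0.5345]  nu=[3.1285, 1.0107]  x^+=[-4.3173, -0.3489]  P^+=[0.2121 0.0368; 0.0368 0.3330]
step 3: x^-=[-4.4499, -0.3489]  P^-=[0.4182 0.1474; 0.1474 0.5230]  H_jac=[-0.2595 0.0000; 0.0000 0.3418]  S=[0.3282 -0.0071; -0.0071 0.3811]  K=[-0.3280 0.1261; -0.1065 0.4671]  nu=[-3.6957, 0.5102]  x^+=[-3.1735, 0.2830]  P^+=[0.3762 0.1123; 0.1123 0.4354]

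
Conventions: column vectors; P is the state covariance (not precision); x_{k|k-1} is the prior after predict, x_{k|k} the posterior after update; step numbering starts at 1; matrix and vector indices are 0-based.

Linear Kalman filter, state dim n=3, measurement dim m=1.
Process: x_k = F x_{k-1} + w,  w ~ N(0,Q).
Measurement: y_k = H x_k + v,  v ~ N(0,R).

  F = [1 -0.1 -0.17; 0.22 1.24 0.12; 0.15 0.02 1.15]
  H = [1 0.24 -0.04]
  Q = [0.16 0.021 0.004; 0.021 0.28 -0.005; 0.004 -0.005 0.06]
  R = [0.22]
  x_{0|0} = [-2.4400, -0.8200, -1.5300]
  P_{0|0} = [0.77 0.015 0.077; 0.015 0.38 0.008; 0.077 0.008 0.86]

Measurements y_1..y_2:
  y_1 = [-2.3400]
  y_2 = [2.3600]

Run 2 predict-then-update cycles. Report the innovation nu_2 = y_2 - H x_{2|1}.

step 1: x^-=[-2.0979, -1.7372, -2.1419]  P^-=[0.9297 0.1486 0.0363; 0.1486 0.9286 0.1837; 0.0363 0.1837 1.2418]  S=[1.2701]  K=[0.7590; 0.2867; 0.0242]  nu=[0.0892]  x^+=[-2.0302, -1.7116, -2.1397]  P^+=[0.1981 -0.1277 0.0130; -0.1277 0.8242 0.1749; 0.0130 0.1749 1.2411]
step 2: x^-=[-1.4953, -2.8259, -2.7995]  P^-=[0.4293 -0.2564 -0.2173; -0.2564 1.5578 0.4222; -0.2173 0.4222 1.7179]  S=[0.6280]  K=[0.5995; 0.1601; -0.2941]  nu=[4.4215]  x^+=[1.1554, -2.1178, -4.0996]  P^+=[0.2036 -0.3167 -0.1066; -0.3167 1.5417 0.4518; -0.1066 0.4518 1.6636]

innov = [4.4215]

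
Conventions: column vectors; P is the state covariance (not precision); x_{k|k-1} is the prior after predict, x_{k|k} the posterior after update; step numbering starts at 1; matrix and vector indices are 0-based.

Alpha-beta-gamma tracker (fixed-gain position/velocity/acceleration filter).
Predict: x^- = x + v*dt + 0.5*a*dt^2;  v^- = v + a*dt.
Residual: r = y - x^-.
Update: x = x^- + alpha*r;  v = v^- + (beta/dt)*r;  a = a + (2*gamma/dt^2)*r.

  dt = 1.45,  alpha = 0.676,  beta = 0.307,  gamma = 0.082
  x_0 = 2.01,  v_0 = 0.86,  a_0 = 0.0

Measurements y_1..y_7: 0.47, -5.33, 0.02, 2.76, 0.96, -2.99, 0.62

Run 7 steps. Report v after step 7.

step 1: x_pred=3.2570  r=-2.7870  x^+=1.3730  v^+=0.2699  a^+=-0.2174
step 2: x_pred=1.5358  r=-6.8658  x^+=-3.1055  v^+=-1.4990  a^+=-0.7529
step 3: x_pred=-6.0705  r=6.0905  x^+=-1.9533  v^+=-1.3012  a^+=-0.2779
step 4: x_pred=-4.1322  r=6.8922  x^+=0.5269  v^+=-0.2449  a^+=0.2597
step 5: x_pred=0.4449  r=0.5151  x^+=0.7931  v^+=0.2408  a^+=0.2999
step 6: x_pred=1.4575  r=-4.4475  x^+=-1.5490  v^+=-0.2660  a^+=-0.0470
step 7: x_pred=-1.9841  r=2.6041  x^+=-0.2237  v^+=0.2172  a^+=0.1561

v_post = 0.2172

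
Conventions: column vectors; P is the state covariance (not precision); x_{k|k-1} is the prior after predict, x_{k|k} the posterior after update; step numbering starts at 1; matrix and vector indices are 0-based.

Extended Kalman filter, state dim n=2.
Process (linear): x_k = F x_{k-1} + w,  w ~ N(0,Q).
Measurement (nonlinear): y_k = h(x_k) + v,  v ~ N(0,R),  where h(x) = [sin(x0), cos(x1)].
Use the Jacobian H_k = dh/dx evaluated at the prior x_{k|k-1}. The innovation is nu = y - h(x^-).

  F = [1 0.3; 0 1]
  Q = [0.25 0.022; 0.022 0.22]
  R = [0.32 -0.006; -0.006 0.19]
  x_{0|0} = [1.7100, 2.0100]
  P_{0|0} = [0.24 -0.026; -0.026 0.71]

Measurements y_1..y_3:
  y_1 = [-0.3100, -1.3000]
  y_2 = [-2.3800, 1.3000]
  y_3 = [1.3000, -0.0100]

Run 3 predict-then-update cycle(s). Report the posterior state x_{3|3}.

step 1: x^-=[2.3130, 2.0100]  P^-=[0.5383 0.2090; 0.2090 0.9300]  H_jac=[-0.6759 0.0000; 0.0000 -0.9051]  S=[0.5659 0.1219; 0.1219 0.9518]  K=[-0.6171 -0.1197; -0.0609 -0.8765]  nu=[-1.0470, -0.8748]  x^+=[3.0639, 2.8405]  P^+=[0.2911 0.0210; 0.0210 0.1836]
step 2: x^-=[3.9160, 2.8405]  P^-=[0.5703 0.0981; 0.0981 0.4036]  H_jac=[-0.7148 0.0000; 0.0000 -0.2966]  S=[0.6114 0.0148; 0.0148 0.2255]  K=[-0.6647 -0.0854; -0.1020 -0.5241]  nu=[-1.6807, 2.2550]  x^+=[4.8405, 1.8302]  P^+=[0.2968 0.0413; 0.0413 0.3337]
step 3: x^-=[5.3896, 1.8302]  P^-=[0.6016 0.1634; 0.1634 0.5537]  H_jac=[0.6266 0.0000; 0.0000 -0.9666]  S=[0.5562 -0.1050; -0.1050 0.7073]  K=[0.6539 -0.1262; 0.0425 -0.7504]  nu=[2.0794, 0.2465]  x^+=[6.7182, 1.7335]  P^+=[0.3352 0.0289; 0.0289 0.1478]

x_post = [6.7182, 1.7335]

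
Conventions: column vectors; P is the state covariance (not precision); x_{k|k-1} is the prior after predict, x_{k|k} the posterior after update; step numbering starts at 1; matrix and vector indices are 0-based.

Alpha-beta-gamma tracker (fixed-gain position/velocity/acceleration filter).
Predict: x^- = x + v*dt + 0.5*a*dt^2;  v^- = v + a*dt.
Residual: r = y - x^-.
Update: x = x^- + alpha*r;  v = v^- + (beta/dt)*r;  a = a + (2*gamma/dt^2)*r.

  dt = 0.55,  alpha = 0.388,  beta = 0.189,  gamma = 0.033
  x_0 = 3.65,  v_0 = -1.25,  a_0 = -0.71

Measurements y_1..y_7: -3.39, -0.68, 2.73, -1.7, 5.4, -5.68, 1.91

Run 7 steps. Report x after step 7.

x_post = -0.5307

step 1: x_pred=2.8551  r=-6.2451  x^+=0.4320  v^+=-3.7865  a^+=-2.0726
step 2: x_pred=-1.9641  r=1.2841  x^+=-1.4658  v^+=-4.4852  a^+=-1.7924
step 3: x_pred=-4.2038  r=6.9338  x^+=-1.5135  v^+=-3.0883  a^+=-0.2796
step 4: x_pred=-3.2544  r=1.5544  x^+=-2.6513  v^+=-2.7080  a^+=0.0596
step 5: x_pred=-4.1316  r=9.5316  x^+=-0.4334  v^+=0.6002  a^+=2.1392
step 6: x_pred=0.2203  r=-5.9003  x^+=-2.0690  v^+=-0.2508  a^+=0.8518
step 7: x_pred=-2.0781  r=3.9881  x^+=-0.5307  v^+=1.5882  a^+=1.7220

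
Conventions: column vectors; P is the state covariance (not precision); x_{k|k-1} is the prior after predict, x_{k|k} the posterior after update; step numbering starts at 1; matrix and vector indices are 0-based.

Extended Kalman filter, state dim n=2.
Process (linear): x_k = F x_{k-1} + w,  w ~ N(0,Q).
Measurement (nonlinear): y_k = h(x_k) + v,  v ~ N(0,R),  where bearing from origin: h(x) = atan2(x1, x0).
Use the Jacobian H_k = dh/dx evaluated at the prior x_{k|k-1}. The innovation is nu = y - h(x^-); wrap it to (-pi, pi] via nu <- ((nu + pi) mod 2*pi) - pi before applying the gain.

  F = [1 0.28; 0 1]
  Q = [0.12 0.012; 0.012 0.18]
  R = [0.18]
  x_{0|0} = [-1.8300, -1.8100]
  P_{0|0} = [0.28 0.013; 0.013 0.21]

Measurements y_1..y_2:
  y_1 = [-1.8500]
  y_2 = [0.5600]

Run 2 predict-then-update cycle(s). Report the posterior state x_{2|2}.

step 1: x^-=[-2.3368, -1.8100]  P^-=[0.4237 0.0838; 0.0838 0.3900]  H_jac=[0.2072 -0.2675]  S=[0.2168]  K=[0.3015; -0.4011]  nu=[0.6326]  x^+=[-2.1461, -2.0637]  P^+=[0.4040 0.1100; 0.1100 0.3551]
step 2: x^-=[-2.7239, -2.0637]  P^-=[0.6135 0.2215; 0.2215 0.5351]  H_jac=[0.1767 -0.2332]  S=[0.2100]  K=[0.2703; -0.4080]  nu=[3.0532]  x^+=[-1.8988, -3.3093]  P^+=[0.5981 0.2446; 0.2446 0.5002]

x_post = [-1.8988, -3.3093]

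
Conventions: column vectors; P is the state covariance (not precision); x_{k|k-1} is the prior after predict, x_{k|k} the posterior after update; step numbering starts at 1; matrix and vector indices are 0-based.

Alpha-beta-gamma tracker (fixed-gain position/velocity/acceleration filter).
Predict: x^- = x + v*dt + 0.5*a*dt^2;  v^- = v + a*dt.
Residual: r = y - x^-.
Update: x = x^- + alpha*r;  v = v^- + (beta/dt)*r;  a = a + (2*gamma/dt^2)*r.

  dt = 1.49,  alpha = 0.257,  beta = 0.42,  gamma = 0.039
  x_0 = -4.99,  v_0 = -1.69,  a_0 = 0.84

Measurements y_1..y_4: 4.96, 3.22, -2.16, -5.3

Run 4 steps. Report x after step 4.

x_post = 8.6039

step 1: x_pred=-6.5757  r=11.5357  x^+=-3.6110  v^+=2.8133  a^+=1.2453
step 2: x_pred=1.9631  r=1.2569  x^+=2.2861  v^+=5.0230  a^+=1.2894
step 3: x_pred=11.2018  r=-13.3618  x^+=7.7678  v^+=3.1779  a^+=0.8200
step 4: x_pred=13.4131  r=-18.7131  x^+=8.6039  v^+=-0.8751  a^+=0.1625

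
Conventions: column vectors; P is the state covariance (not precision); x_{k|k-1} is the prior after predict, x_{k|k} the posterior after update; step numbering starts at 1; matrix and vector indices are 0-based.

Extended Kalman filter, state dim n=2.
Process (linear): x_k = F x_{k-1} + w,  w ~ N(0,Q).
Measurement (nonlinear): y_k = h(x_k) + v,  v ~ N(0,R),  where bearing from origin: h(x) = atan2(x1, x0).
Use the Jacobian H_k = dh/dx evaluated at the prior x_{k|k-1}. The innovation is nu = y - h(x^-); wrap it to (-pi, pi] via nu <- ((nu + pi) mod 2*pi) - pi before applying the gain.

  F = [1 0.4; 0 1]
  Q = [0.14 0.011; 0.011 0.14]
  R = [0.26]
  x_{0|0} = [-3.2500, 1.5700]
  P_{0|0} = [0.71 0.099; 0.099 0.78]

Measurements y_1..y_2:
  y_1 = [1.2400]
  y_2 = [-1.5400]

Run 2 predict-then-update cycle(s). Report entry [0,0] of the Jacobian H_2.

H_jac[0,0] = -0.3576

step 1: x^-=[-2.6220, 1.5700]  P^-=[1.0540 0.4220; 0.4220 0.9200]  H_jac=[-0.1681 -0.2807]  S=[0.4021]  K=[-0.7352; -0.8187]  nu=[-1.3621]  x^+=[-1.6206, 2.6851]  P^+=[0.8366 0.1800; 0.1800 0.6505]
step 2: x^-=[-0.5465, 2.6851]  P^-=[1.2247 0.4511; 0.4511 0.7905]  H_jac=[-0.3576 -0.0728]  S=[0.4443]  K=[-1.0596; -0.4926]  nu=[2.9716]  x^+=[-3.6954, 1.2212]  P^+=[0.7258 0.2192; 0.2192 0.6827]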